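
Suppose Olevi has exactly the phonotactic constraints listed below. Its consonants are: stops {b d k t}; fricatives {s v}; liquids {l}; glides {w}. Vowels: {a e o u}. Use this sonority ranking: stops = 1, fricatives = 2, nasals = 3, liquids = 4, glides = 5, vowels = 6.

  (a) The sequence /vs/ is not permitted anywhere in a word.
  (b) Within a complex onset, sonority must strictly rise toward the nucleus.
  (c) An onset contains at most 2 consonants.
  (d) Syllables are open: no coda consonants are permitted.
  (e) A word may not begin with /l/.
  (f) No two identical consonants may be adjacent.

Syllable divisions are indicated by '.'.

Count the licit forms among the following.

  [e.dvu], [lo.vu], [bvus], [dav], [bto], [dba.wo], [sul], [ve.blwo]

1

[e.dvu] — σ1 onset /∅/, coda /∅/ ok; σ2 onset /dv/ (1→2 rises), coda /∅/ ok → licit
[lo.vu] — violates constraint (e): word begins with /l/ → illicit
[bvus] — violates constraint (d): syllable 1 coda /s/ has 1 consonant (> 0) → illicit
[dav] — violates constraint (d): syllable 1 coda /v/ has 1 consonant (> 0) → illicit
[bto] — violates constraint (b): syllable 1 onset /bt/: /b/ (stop, 1) → /t/ (stop, 1) does not rise → illicit
[dba.wo] — violates constraint (b): syllable 1 onset /db/: /d/ (stop, 1) → /b/ (stop, 1) does not rise → illicit
[sul] — violates constraint (d): syllable 1 coda /l/ has 1 consonant (> 0) → illicit
[ve.blwo] — violates constraint (c): syllable 2 onset /blw/ has 3 consonants (> 2) → illicit
Licit: [e.dvu] → 1.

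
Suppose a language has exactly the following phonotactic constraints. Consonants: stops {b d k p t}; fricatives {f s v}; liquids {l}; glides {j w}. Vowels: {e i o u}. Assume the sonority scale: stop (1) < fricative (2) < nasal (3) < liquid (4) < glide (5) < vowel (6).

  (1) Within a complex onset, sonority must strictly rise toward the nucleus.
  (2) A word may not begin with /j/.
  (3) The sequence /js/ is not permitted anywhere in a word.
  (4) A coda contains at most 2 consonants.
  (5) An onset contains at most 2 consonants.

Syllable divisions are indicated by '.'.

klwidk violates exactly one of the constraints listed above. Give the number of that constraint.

5

klwidk: syllable 1 onset /klw/ has 3 consonants (> 2).
This is a violation of constraint 5: "An onset contains at most 2 consonants."
The remaining constraints (1, 2, 3, 4) are satisfied.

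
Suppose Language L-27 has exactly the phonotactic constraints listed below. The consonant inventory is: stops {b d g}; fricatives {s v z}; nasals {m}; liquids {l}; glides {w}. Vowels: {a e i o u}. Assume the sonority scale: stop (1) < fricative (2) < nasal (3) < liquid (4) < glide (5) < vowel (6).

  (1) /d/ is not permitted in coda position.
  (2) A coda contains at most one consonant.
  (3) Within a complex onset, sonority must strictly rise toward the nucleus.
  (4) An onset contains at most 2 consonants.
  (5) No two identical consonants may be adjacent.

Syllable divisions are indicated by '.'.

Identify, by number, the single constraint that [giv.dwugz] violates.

2

[giv.dwugz]: syllable 2 coda /gz/ has 2 consonants (> 1).
This is a violation of constraint 2: "A coda contains at most one consonant."
The remaining constraints (1, 3, 4, 5) are satisfied.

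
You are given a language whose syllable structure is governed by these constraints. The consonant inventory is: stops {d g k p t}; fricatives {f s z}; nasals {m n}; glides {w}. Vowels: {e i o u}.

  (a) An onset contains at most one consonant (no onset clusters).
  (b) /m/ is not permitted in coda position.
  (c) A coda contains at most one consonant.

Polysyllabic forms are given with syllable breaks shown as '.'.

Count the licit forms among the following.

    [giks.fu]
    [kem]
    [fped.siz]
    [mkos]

[giks.fu] — violates constraint (c): syllable 1 coda /ks/ has 2 consonants (> 1) → illicit
[kem] — violates constraint (b): syllable 1 coda contains /m/ → illicit
[fped.siz] — violates constraint (a): syllable 1 onset /fp/ has 2 consonants (> 1) → illicit
[mkos] — violates constraint (a): syllable 1 onset /mk/ has 2 consonants (> 1) → illicit
No form is licit → 0.

0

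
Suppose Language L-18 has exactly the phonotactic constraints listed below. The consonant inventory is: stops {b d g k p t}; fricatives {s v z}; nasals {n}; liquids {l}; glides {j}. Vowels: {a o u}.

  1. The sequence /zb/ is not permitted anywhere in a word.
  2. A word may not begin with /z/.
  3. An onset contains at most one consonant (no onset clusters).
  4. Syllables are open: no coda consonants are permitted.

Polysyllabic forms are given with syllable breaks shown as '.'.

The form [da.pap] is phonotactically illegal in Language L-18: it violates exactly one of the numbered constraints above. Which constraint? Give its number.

4

[da.pap]: syllable 2 coda /p/ has 1 consonant (> 0).
This is a violation of constraint 4: "Syllables are open: no coda consonants are permitted."
The remaining constraints (1, 2, 3) are satisfied.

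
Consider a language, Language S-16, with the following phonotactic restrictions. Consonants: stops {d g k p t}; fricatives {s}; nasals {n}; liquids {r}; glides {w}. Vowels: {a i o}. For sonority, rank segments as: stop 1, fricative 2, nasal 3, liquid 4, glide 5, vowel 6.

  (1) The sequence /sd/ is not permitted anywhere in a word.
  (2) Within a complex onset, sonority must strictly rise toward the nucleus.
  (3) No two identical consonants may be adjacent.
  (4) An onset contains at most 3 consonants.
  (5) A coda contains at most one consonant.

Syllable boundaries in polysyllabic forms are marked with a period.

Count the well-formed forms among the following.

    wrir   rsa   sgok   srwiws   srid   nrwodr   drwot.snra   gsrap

wrir — violates constraint 2: syllable 1 onset /wr/: /w/ (glide, 5) → /r/ (liquid, 4) does not rise → ill-formed
rsa — violates constraint 2: syllable 1 onset /rs/: /r/ (liquid, 4) → /s/ (fricative, 2) does not rise → ill-formed
sgok — violates constraint 2: syllable 1 onset /sg/: /s/ (fricative, 2) → /g/ (stop, 1) does not rise → ill-formed
srwiws — violates constraint 5: syllable 1 coda /ws/ has 2 consonants (> 1) → ill-formed
srid — σ1 onset /sr/ (2→4 rises), coda /d/ ok → well-formed
nrwodr — violates constraint 5: syllable 1 coda /dr/ has 2 consonants (> 1) → ill-formed
drwot.snra — σ1 onset /drw/ (1→4→5 rises), coda /t/ ok; σ2 onset /snr/ (2→3→4 rises), coda /∅/ ok → well-formed
gsrap — σ1 onset /gsr/ (1→2→4 rises), coda /p/ ok → well-formed
Well-formed: srid, drwot.snra, gsrap → 3.

3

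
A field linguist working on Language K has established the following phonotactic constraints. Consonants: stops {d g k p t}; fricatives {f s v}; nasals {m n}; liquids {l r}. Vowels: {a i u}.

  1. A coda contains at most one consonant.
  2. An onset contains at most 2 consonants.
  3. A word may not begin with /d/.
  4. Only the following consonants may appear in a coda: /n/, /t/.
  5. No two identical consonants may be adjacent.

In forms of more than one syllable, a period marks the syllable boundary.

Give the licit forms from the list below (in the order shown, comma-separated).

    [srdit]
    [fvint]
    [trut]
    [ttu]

[srdit] — violates constraint 2: syllable 1 onset /srd/ has 3 consonants (> 2) → illicit
[fvint] — violates constraint 1: syllable 1 coda /nt/ has 2 consonants (> 1) → illicit
[trut] — σ1 onset /tr/ (2C), coda /t/ ok → licit
[ttu] — violates constraint 5: adjacent identical consonants /tt/ → illicit

[trut]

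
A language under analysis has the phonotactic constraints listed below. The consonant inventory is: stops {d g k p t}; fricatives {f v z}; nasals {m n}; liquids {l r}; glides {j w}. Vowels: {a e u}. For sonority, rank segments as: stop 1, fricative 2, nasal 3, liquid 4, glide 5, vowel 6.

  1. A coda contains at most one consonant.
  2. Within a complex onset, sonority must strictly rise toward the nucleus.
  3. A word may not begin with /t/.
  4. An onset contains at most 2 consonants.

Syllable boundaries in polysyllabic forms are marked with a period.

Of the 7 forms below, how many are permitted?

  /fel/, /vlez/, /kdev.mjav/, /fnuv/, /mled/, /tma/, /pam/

/fel/ — σ1 onset /f/, coda /l/ ok → permitted
/vlez/ — σ1 onset /vl/ (2→4 rises), coda /z/ ok → permitted
/kdev.mjav/ — violates constraint 2: syllable 1 onset /kd/: /k/ (stop, 1) → /d/ (stop, 1) does not rise → not permitted
/fnuv/ — σ1 onset /fn/ (2→3 rises), coda /v/ ok → permitted
/mled/ — σ1 onset /ml/ (3→4 rises), coda /d/ ok → permitted
/tma/ — violates constraint 3: word begins with /t/ → not permitted
/pam/ — σ1 onset /p/, coda /m/ ok → permitted
Permitted: /fel/, /vlez/, /fnuv/, /mled/, /pam/ → 5.

5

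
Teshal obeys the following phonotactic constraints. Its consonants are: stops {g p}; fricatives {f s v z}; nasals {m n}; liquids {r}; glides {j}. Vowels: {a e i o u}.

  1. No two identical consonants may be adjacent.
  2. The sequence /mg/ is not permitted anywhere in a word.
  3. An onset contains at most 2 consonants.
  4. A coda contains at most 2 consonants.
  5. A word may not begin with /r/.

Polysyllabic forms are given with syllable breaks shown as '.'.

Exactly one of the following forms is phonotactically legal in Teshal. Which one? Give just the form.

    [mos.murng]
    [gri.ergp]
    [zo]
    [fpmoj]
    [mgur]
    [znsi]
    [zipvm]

[zo]

[mos.murng] — violates constraint 4: syllable 2 coda /rng/ has 3 consonants (> 2) → phonotactically illegal
[gri.ergp] — violates constraint 4: syllable 2 coda /rgp/ has 3 consonants (> 2) → phonotactically illegal
[zo] — σ1 onset /z/, coda /∅/ ok → phonotactically legal
[fpmoj] — violates constraint 3: syllable 1 onset /fpm/ has 3 consonants (> 2) → phonotactically illegal
[mgur] — violates constraint 2: contains banned sequence /mg/ → phonotactically illegal
[znsi] — violates constraint 3: syllable 1 onset /zns/ has 3 consonants (> 2) → phonotactically illegal
[zipvm] — violates constraint 4: syllable 1 coda /pvm/ has 3 consonants (> 2) → phonotactically illegal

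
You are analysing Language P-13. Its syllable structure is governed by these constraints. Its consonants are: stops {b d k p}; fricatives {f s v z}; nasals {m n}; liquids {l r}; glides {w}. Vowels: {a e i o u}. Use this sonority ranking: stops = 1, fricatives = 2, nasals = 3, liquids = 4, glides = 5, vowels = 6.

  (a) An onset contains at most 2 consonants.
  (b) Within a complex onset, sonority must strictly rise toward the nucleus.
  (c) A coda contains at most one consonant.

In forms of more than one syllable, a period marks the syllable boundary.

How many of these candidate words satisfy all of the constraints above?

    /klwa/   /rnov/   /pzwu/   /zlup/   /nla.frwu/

1

/klwa/ — violates constraint (a): syllable 1 onset /klw/ has 3 consonants (> 2) → phonotactically illegal
/rnov/ — violates constraint (b): syllable 1 onset /rn/: /r/ (liquid, 4) → /n/ (nasal, 3) does not rise → phonotactically illegal
/pzwu/ — violates constraint (a): syllable 1 onset /pzw/ has 3 consonants (> 2) → phonotactically illegal
/zlup/ — σ1 onset /zl/ (2→4 rises), coda /p/ ok → phonotactically legal
/nla.frwu/ — violates constraint (a): syllable 2 onset /frw/ has 3 consonants (> 2) → phonotactically illegal
Phonotactically legal: /zlup/ → 1.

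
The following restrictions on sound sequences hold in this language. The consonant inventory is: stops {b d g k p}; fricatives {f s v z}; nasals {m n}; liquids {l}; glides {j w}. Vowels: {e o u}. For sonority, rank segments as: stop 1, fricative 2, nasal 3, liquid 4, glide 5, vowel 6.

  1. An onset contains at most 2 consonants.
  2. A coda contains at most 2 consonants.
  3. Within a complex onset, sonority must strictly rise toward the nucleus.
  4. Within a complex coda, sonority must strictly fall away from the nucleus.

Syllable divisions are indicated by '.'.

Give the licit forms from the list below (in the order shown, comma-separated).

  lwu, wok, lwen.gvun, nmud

lwu, wok, lwen.gvun

lwu — σ1 onset /lw/ (4→5 rises), coda /∅/ ok → licit
wok — σ1 onset /w/, coda /k/ ok → licit
lwen.gvun — σ1 onset /lw/ (4→5 rises), coda /n/ ok; σ2 onset /gv/ (1→2 rises), coda /n/ ok → licit
nmud — violates constraint 3: syllable 1 onset /nm/: /n/ (nasal, 3) → /m/ (nasal, 3) does not rise → illicit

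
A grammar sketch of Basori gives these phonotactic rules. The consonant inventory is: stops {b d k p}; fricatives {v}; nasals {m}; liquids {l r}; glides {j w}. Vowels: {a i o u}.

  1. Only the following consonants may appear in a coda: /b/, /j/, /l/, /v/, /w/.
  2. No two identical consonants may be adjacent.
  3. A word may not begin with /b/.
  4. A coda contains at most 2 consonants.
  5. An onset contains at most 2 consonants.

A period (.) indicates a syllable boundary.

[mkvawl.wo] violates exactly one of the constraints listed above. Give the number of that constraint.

[mkvawl.wo]: syllable 1 onset /mkv/ has 3 consonants (> 2).
This is a violation of constraint 5: "An onset contains at most 2 consonants."
The remaining constraints (1, 2, 3, 4) are satisfied.

5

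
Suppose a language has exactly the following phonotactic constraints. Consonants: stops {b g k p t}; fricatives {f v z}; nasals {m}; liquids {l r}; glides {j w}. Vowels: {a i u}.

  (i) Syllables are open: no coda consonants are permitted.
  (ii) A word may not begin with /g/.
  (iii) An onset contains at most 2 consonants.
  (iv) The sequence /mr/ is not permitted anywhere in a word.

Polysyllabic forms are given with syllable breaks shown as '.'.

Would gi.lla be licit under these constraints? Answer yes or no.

no

gi.lla — violates constraint (ii): word begins with /g/ → illicit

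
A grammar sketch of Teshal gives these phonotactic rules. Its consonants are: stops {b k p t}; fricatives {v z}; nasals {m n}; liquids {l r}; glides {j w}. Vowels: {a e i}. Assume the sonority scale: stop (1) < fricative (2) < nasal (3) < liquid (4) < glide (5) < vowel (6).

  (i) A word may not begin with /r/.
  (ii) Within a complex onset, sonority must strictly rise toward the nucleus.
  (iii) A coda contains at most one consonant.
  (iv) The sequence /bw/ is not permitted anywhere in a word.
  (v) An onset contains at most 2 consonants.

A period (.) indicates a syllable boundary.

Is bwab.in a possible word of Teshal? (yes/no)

no

bwab.in — violates constraint (iv): contains banned sequence /bw/ → not permitted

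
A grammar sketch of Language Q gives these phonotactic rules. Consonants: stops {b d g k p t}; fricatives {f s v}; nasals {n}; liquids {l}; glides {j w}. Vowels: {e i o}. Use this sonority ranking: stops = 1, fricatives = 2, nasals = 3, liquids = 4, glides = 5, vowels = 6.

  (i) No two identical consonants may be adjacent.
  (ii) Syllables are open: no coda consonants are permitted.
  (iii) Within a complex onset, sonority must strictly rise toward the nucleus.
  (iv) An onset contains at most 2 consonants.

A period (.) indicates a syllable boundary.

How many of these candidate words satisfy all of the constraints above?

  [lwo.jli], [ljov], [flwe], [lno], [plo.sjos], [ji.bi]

1

[lwo.jli] — violates constraint (iii): syllable 2 onset /jl/: /j/ (glide, 5) → /l/ (liquid, 4) does not rise → ill-formed
[ljov] — violates constraint (ii): syllable 1 coda /v/ has 1 consonant (> 0) → ill-formed
[flwe] — violates constraint (iv): syllable 1 onset /flw/ has 3 consonants (> 2) → ill-formed
[lno] — violates constraint (iii): syllable 1 onset /ln/: /l/ (liquid, 4) → /n/ (nasal, 3) does not rise → ill-formed
[plo.sjos] — violates constraint (ii): syllable 2 coda /s/ has 1 consonant (> 0) → ill-formed
[ji.bi] — σ1 onset /j/, coda /∅/ ok; σ2 onset /b/, coda /∅/ ok → well-formed
Well-formed: [ji.bi] → 1.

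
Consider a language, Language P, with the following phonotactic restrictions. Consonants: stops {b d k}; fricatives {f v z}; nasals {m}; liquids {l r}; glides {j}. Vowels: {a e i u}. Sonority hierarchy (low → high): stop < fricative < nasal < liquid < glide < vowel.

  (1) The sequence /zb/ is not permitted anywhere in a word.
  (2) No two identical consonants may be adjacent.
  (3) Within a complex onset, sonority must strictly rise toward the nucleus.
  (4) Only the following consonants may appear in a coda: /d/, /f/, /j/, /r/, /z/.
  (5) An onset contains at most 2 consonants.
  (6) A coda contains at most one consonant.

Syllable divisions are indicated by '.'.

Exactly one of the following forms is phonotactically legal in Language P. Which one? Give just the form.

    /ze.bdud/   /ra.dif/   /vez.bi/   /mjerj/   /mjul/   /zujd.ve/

/ze.bdud/ — violates constraint 3: syllable 2 onset /bd/: /b/ (stop, 1) → /d/ (stop, 1) does not rise → phonotactically illegal
/ra.dif/ — σ1 onset /r/, coda /∅/ ok; σ2 onset /d/, coda /f/ ok → phonotactically legal
/vez.bi/ — violates constraint 1: contains banned sequence /zb/ → phonotactically illegal
/mjerj/ — violates constraint 6: syllable 1 coda /rj/ has 2 consonants (> 1) → phonotactically illegal
/mjul/ — violates constraint 4: syllable 1 coda contains /l/, which is not a licensed coda consonant → phonotactically illegal
/zujd.ve/ — violates constraint 6: syllable 1 coda /jd/ has 2 consonants (> 1) → phonotactically illegal

/ra.dif/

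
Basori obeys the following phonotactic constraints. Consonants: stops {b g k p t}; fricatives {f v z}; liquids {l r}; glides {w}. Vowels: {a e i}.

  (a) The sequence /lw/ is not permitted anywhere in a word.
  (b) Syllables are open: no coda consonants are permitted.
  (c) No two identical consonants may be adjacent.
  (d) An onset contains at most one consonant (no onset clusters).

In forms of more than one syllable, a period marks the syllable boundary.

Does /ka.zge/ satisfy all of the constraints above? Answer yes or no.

no

/ka.zge/ — violates constraint (d): syllable 2 onset /zg/ has 2 consonants (> 1) → not permitted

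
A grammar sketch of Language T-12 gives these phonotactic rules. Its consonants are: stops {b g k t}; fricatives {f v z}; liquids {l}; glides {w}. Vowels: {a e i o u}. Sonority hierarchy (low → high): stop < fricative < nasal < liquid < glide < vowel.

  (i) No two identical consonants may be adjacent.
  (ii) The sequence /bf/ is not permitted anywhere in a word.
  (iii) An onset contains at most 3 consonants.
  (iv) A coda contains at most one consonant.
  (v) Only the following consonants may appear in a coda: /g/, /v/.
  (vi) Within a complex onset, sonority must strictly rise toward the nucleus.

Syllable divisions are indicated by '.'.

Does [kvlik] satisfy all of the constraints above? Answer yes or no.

no

[kvlik] — violates constraint (v): syllable 1 coda contains /k/, which is not a licensed coda consonant → ill-formed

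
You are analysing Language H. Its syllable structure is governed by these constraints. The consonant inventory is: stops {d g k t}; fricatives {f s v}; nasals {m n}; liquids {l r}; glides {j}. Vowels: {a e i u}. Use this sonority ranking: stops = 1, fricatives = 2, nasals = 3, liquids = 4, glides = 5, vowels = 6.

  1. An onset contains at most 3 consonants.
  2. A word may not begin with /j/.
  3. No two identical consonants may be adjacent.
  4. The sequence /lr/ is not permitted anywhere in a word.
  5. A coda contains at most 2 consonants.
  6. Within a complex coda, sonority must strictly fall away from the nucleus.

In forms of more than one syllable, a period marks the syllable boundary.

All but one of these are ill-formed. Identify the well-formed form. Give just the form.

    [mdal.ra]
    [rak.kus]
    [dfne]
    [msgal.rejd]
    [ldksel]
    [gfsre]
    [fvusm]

[dfne]

[mdal.ra] — violates constraint 4: contains banned sequence /lr/ → ill-formed
[rak.kus] — violates constraint 3: adjacent identical consonants /kk/ → ill-formed
[dfne] — σ1 onset /dfn/ (3C), coda /∅/ ok → well-formed
[msgal.rejd] — violates constraint 4: contains banned sequence /lr/ → ill-formed
[ldksel] — violates constraint 1: syllable 1 onset /ldks/ has 4 consonants (> 3) → ill-formed
[gfsre] — violates constraint 1: syllable 1 onset /gfsr/ has 4 consonants (> 3) → ill-formed
[fvusm] — violates constraint 6: syllable 1 coda /sm/: /s/ (fricative, 2) → /m/ (nasal, 3) does not fall → ill-formed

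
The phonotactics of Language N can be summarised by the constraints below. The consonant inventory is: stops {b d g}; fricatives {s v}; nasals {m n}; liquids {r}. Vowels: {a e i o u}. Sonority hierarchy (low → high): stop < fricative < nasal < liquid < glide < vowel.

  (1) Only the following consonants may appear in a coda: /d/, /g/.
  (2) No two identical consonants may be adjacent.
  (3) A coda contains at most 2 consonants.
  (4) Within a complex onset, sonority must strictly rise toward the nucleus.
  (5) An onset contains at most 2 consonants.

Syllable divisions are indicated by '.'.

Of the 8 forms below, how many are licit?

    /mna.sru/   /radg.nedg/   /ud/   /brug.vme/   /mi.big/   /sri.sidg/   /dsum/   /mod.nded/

/mna.sru/ — violates constraint 4: syllable 1 onset /mn/: /m/ (nasal, 3) → /n/ (nasal, 3) does not rise → illicit
/radg.nedg/ — σ1 onset /r/, coda /dg/ (2C) ok; σ2 onset /n/, coda /dg/ (2C) ok → licit
/ud/ — σ1 onset /∅/, coda /d/ ok → licit
/brug.vme/ — σ1 onset /br/ (1→4 rises), coda /g/ ok; σ2 onset /vm/ (2→3 rises), coda /∅/ ok → licit
/mi.big/ — σ1 onset /m/, coda /∅/ ok; σ2 onset /b/, coda /g/ ok → licit
/sri.sidg/ — σ1 onset /sr/ (2→4 rises), coda /∅/ ok; σ2 onset /s/, coda /dg/ (2C) ok → licit
/dsum/ — violates constraint 1: syllable 1 coda contains /m/, which is not a licensed coda consonant → illicit
/mod.nded/ — violates constraint 4: syllable 2 onset /nd/: /n/ (nasal, 3) → /d/ (stop, 1) does not rise → illicit
Licit: /radg.nedg/, /ud/, /brug.vme/, /mi.big/, /sri.sidg/ → 5.

5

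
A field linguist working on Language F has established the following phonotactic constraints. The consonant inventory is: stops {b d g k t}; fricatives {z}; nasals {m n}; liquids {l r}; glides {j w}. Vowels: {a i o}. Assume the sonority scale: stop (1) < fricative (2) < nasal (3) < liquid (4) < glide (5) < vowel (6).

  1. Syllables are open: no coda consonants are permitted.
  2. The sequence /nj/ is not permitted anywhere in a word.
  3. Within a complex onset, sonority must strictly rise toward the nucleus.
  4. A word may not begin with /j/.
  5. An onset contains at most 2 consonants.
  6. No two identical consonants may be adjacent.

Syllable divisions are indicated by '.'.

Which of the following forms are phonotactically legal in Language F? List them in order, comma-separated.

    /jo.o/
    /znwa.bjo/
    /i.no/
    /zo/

/jo.o/ — violates constraint 4: word begins with /j/ → phonotactically illegal
/znwa.bjo/ — violates constraint 5: syllable 1 onset /znw/ has 3 consonants (> 2) → phonotactically illegal
/i.no/ — σ1 onset /∅/, coda /∅/ ok; σ2 onset /n/, coda /∅/ ok → phonotactically legal
/zo/ — σ1 onset /z/, coda /∅/ ok → phonotactically legal

/i.no/, /zo/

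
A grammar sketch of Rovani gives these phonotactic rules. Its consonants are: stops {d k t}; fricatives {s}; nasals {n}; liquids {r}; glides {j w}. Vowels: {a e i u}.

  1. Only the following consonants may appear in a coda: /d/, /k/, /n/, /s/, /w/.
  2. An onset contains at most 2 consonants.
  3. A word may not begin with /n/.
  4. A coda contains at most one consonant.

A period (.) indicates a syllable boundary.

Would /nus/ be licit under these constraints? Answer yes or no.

no

/nus/ — violates constraint 3: word begins with /n/ → illicit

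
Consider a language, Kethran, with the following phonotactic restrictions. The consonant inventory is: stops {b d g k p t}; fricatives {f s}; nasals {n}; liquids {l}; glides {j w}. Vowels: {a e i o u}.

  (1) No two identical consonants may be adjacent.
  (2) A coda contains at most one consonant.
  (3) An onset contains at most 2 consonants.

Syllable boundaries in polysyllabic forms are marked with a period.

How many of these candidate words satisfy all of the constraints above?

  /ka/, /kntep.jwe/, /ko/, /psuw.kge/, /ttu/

/ka/ — σ1 onset /k/, coda /∅/ ok → licit
/kntep.jwe/ — violates constraint 3: syllable 1 onset /knt/ has 3 consonants (> 2) → illicit
/ko/ — σ1 onset /k/, coda /∅/ ok → licit
/psuw.kge/ — σ1 onset /ps/ (2C), coda /w/ ok; σ2 onset /kg/ (2C), coda /∅/ ok → licit
/ttu/ — violates constraint 1: adjacent identical consonants /tt/ → illicit
Licit: /ka/, /ko/, /psuw.kge/ → 3.

3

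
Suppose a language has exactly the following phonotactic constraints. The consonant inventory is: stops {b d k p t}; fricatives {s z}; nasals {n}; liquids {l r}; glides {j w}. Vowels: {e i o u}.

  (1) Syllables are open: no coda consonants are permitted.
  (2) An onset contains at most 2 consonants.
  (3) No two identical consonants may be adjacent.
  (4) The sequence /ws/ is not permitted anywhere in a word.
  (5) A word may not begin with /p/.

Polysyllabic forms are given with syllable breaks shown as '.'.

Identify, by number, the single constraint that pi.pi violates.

pi.pi: word begins with /p/.
This is a violation of constraint 5: "A word may not begin with /p/."
The remaining constraints (1, 2, 3, 4) are satisfied.

5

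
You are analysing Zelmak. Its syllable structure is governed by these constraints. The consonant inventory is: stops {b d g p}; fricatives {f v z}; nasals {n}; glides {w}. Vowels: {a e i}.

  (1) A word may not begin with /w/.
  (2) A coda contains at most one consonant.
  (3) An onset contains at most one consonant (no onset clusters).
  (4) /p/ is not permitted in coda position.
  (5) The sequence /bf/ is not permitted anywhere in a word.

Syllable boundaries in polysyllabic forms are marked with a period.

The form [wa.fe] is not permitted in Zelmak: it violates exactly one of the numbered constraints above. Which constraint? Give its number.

1

[wa.fe]: word begins with /w/.
This is a violation of constraint 1: "A word may not begin with /w/."
The remaining constraints (2, 3, 4, 5) are satisfied.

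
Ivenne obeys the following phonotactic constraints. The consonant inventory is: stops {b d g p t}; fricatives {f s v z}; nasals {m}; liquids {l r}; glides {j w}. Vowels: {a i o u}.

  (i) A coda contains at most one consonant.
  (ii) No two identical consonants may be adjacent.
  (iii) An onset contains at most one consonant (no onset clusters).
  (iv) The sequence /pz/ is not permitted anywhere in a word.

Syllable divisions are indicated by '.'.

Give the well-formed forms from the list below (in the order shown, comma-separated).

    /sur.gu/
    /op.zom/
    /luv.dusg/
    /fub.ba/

/sur.gu/

/sur.gu/ — σ1 onset /s/, coda /r/ ok; σ2 onset /g/, coda /∅/ ok → well-formed
/op.zom/ — violates constraint (iv): contains banned sequence /pz/ → ill-formed
/luv.dusg/ — violates constraint (i): syllable 2 coda /sg/ has 2 consonants (> 1) → ill-formed
/fub.ba/ — violates constraint (ii): adjacent identical consonants /bb/ → ill-formed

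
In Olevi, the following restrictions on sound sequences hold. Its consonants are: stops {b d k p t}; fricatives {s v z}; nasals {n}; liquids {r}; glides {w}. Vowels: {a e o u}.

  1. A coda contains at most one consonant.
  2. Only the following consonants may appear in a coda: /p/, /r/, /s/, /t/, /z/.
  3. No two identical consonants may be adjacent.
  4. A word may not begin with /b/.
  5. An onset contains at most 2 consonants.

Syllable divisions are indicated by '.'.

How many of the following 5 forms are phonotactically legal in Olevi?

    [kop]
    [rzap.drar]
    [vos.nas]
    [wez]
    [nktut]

[kop] — σ1 onset /k/, coda /p/ ok → phonotactically legal
[rzap.drar] — σ1 onset /rz/ (2C), coda /p/ ok; σ2 onset /dr/ (2C), coda /r/ ok → phonotactically legal
[vos.nas] — σ1 onset /v/, coda /s/ ok; σ2 onset /n/, coda /s/ ok → phonotactically legal
[wez] — σ1 onset /w/, coda /z/ ok → phonotactically legal
[nktut] — violates constraint 5: syllable 1 onset /nkt/ has 3 consonants (> 2) → phonotactically illegal
Phonotactically legal: [kop], [rzap.drar], [vos.nas], [wez] → 4.

4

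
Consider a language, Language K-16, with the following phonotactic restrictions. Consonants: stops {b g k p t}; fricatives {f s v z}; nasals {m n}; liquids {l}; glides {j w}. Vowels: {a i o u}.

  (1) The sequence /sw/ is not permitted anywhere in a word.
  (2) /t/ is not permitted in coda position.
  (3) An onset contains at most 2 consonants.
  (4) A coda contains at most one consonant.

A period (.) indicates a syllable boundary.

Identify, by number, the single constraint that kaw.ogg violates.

kaw.ogg: syllable 2 coda /gg/ has 2 consonants (> 1).
This is a violation of constraint 4: "A coda contains at most one consonant."
The remaining constraints (1, 2, 3) are satisfied.

4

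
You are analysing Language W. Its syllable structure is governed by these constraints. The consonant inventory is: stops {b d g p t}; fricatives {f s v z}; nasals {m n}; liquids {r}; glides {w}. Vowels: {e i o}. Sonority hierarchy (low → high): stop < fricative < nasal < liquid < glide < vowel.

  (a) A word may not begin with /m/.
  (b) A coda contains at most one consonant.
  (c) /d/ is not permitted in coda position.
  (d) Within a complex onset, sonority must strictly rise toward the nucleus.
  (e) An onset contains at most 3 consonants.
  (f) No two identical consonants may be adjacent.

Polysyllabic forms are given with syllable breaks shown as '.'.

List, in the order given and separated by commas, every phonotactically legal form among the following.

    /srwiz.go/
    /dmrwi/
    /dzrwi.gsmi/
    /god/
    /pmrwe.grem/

/srwiz.go/ — σ1 onset /srw/ (2→4→5 rises), coda /z/ ok; σ2 onset /g/, coda /∅/ ok → phonotactically legal
/dmrwi/ — violates constraint (e): syllable 1 onset /dmrw/ has 4 consonants (> 3) → phonotactically illegal
/dzrwi.gsmi/ — violates constraint (e): syllable 1 onset /dzrw/ has 4 consonants (> 3) → phonotactically illegal
/god/ — violates constraint (c): syllable 1 coda contains /d/ → phonotactically illegal
/pmrwe.grem/ — violates constraint (e): syllable 1 onset /pmrw/ has 4 consonants (> 3) → phonotactically illegal

/srwiz.go/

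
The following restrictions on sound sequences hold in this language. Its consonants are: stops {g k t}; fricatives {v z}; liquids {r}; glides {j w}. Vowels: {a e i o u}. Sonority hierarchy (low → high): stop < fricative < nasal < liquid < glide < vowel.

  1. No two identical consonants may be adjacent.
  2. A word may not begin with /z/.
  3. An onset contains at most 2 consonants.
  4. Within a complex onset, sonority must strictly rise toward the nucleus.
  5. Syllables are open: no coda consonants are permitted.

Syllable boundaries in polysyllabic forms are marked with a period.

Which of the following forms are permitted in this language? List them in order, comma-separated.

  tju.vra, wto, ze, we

tju.vra — σ1 onset /tj/ (1→5 rises), coda /∅/ ok; σ2 onset /vr/ (2→4 rises), coda /∅/ ok → permitted
wto — violates constraint 4: syllable 1 onset /wt/: /w/ (glide, 5) → /t/ (stop, 1) does not rise → not permitted
ze — violates constraint 2: word begins with /z/ → not permitted
we — σ1 onset /w/, coda /∅/ ok → permitted

tju.vra, we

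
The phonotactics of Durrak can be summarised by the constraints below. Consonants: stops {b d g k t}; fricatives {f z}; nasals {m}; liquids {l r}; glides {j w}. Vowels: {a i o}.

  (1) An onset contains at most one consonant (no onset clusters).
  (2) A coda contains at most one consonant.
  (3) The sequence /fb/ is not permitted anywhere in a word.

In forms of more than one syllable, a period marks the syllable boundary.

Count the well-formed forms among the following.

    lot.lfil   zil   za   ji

3

lot.lfil — violates constraint 1: syllable 2 onset /lf/ has 2 consonants (> 1) → ill-formed
zil — σ1 onset /z/, coda /l/ ok → well-formed
za — σ1 onset /z/, coda /∅/ ok → well-formed
ji — σ1 onset /j/, coda /∅/ ok → well-formed
Well-formed: zil, za, ji → 3.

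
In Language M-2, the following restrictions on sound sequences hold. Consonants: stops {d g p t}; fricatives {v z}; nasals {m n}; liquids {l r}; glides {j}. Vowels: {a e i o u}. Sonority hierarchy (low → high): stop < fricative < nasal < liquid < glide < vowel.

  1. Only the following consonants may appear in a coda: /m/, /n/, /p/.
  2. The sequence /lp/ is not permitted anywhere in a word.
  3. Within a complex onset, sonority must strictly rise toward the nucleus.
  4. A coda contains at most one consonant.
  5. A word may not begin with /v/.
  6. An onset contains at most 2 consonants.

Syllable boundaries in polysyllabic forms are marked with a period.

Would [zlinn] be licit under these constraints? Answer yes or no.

no

[zlinn] — violates constraint 4: syllable 1 coda /nn/ has 2 consonants (> 1) → illicit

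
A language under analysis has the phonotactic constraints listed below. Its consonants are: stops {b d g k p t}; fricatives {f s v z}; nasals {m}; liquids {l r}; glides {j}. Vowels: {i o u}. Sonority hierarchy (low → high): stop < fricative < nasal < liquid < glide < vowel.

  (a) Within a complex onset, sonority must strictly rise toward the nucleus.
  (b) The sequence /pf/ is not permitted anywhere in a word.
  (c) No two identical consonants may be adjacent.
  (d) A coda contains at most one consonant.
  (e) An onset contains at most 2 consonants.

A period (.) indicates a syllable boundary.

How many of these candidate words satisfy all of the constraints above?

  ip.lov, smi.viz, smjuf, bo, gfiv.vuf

3

ip.lov — σ1 onset /∅/, coda /p/ ok; σ2 onset /l/, coda /v/ ok → licit
smi.viz — σ1 onset /sm/ (2→3 rises), coda /∅/ ok; σ2 onset /v/, coda /z/ ok → licit
smjuf — violates constraint (e): syllable 1 onset /smj/ has 3 consonants (> 2) → illicit
bo — σ1 onset /b/, coda /∅/ ok → licit
gfiv.vuf — violates constraint (c): adjacent identical consonants /vv/ → illicit
Licit: ip.lov, smi.viz, bo → 3.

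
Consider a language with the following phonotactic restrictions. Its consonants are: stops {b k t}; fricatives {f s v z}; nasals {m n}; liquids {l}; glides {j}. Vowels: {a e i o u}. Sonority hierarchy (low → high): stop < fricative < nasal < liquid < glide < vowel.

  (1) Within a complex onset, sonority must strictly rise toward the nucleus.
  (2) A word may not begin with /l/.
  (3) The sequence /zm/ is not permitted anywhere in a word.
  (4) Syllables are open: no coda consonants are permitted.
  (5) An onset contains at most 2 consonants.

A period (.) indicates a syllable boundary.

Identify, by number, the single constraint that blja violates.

blja: syllable 1 onset /blj/ has 3 consonants (> 2).
This is a violation of constraint 5: "An onset contains at most 2 consonants."
The remaining constraints (1, 2, 3, 4) are satisfied.

5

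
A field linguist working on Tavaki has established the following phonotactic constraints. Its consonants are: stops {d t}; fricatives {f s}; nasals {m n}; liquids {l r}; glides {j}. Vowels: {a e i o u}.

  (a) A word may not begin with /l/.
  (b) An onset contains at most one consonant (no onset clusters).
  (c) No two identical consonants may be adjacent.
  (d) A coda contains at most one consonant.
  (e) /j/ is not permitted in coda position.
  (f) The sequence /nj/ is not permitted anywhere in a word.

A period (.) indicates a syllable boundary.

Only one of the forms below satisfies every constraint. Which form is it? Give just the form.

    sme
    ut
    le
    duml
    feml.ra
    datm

sme — violates constraint (b): syllable 1 onset /sm/ has 2 consonants (> 1) → ill-formed
ut — σ1 onset /∅/, coda /t/ ok → well-formed
le — violates constraint (a): word begins with /l/ → ill-formed
duml — violates constraint (d): syllable 1 coda /ml/ has 2 consonants (> 1) → ill-formed
feml.ra — violates constraint (d): syllable 1 coda /ml/ has 2 consonants (> 1) → ill-formed
datm — violates constraint (d): syllable 1 coda /tm/ has 2 consonants (> 1) → ill-formed

ut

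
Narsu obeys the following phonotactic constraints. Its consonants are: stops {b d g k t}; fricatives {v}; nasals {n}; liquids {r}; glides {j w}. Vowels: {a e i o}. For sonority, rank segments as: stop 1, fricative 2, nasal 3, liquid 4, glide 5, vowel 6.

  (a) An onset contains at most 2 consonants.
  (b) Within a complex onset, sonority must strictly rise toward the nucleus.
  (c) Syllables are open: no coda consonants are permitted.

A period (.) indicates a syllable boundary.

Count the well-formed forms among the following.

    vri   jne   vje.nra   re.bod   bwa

vri — σ1 onset /vr/ (2→4 rises), coda /∅/ ok → well-formed
jne — violates constraint (b): syllable 1 onset /jn/: /j/ (glide, 5) → /n/ (nasal, 3) does not rise → ill-formed
vje.nra — σ1 onset /vj/ (2→5 rises), coda /∅/ ok; σ2 onset /nr/ (3→4 rises), coda /∅/ ok → well-formed
re.bod — violates constraint (c): syllable 2 coda /d/ has 1 consonant (> 0) → ill-formed
bwa — σ1 onset /bw/ (1→5 rises), coda /∅/ ok → well-formed
Well-formed: vri, vje.nra, bwa → 3.

3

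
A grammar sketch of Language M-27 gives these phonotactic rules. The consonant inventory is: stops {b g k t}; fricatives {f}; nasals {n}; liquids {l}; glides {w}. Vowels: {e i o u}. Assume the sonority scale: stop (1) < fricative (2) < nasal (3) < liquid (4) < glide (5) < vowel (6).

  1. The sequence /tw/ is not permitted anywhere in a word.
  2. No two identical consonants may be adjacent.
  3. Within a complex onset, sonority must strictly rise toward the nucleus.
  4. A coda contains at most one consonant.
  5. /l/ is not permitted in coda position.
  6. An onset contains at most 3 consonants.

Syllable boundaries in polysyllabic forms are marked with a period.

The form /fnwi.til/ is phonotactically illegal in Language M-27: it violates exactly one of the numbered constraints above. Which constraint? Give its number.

/fnwi.til/: syllable 2 coda contains /l/.
This is a violation of constraint 5: "/l/ is not permitted in coda position."
The remaining constraints (1, 2, 3, 4, 6) are satisfied.

5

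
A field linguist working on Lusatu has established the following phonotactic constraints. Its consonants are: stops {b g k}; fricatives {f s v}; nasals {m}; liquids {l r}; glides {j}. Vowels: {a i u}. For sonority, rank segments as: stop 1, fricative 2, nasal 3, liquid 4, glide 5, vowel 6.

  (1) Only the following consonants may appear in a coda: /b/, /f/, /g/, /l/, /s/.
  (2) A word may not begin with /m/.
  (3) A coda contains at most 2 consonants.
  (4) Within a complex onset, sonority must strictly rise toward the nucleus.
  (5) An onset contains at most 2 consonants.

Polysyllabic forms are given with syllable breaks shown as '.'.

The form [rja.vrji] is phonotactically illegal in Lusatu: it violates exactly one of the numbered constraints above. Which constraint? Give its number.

[rja.vrji]: syllable 2 onset /vrj/ has 3 consonants (> 2).
This is a violation of constraint 5: "An onset contains at most 2 consonants."
The remaining constraints (1, 2, 3, 4) are satisfied.

5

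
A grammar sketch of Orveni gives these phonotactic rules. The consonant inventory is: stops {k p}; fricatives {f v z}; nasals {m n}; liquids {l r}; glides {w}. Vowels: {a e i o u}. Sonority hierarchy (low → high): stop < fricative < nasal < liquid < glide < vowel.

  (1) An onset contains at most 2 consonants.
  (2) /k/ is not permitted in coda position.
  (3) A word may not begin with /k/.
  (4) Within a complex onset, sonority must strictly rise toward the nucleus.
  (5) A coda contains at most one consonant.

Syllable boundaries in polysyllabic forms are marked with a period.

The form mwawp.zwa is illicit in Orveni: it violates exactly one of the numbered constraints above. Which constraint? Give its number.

5

mwawp.zwa: syllable 1 coda /wp/ has 2 consonants (> 1).
This is a violation of constraint 5: "A coda contains at most one consonant."
The remaining constraints (1, 2, 3, 4) are satisfied.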